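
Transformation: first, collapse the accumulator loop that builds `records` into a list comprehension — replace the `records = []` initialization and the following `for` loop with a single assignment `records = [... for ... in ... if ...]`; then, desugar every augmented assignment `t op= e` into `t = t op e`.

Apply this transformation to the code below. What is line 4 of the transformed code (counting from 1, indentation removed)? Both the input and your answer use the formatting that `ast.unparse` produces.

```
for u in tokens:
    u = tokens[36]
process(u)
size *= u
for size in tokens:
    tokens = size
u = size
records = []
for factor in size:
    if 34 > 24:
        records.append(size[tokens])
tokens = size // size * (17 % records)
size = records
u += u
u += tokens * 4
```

Transformed code:
for u in tokens:
    u = tokens[36]
process(u)
size = size * u
for size in tokens:
    tokens = size
u = size
records = [size[tokens] for factor in size if 34 > 24]
tokens = size // size * (17 % records)
size = records
u = u + u
u = u + tokens * 4

size = size * u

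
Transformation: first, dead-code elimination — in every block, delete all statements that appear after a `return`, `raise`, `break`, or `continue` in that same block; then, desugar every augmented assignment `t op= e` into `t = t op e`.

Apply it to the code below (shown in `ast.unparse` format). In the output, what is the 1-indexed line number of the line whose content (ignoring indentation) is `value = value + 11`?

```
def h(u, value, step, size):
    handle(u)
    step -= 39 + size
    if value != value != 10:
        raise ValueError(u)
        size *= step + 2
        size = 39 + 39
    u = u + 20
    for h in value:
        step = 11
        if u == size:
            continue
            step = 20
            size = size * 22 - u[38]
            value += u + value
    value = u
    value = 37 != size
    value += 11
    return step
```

13

Transformed code:
def h(u, value, step, size):
    handle(u)
    step = step - (39 + size)
    if value != value != 10:
        raise ValueError(u)
    u = u + 20
    for h in value:
        step = 11
        if u == size:
            continue
    value = u
    value = 37 != size
    value = value + 11
    return step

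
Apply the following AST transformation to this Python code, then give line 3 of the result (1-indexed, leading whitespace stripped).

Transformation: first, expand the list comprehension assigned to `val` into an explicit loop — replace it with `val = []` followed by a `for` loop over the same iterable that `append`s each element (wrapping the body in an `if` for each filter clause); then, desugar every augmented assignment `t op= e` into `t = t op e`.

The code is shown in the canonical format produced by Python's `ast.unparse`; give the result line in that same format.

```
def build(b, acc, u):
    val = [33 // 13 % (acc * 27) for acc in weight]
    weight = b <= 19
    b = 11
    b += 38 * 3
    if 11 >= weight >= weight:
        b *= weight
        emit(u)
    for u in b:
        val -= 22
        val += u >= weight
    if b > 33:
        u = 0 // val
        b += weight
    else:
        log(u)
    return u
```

for acc in weight:

Transformed code:
def build(b, acc, u):
    val = []
    for acc in weight:
        val.append(33 // 13 % (acc * 27))
    weight = b <= 19
    b = 11
    b = b + 38 * 3
    if 11 >= weight >= weight:
        b = b * weight
        emit(u)
    for u in b:
        val = val - 22
        val = val + (u >= weight)
    if b > 33:
        u = 0 // val
        b = b + weight
    else:
        log(u)
    return u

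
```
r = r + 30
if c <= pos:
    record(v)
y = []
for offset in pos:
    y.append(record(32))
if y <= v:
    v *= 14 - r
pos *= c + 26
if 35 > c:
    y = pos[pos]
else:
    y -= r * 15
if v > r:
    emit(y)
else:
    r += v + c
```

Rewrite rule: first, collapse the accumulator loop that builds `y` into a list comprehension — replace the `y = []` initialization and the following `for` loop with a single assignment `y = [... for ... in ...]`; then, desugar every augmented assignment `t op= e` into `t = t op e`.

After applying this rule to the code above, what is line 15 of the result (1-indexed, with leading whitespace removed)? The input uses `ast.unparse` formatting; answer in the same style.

r = r + (v + c)

Transformed code:
r = r + 30
if c <= pos:
    record(v)
y = [record(32) for offset in pos]
if y <= v:
    v = v * (14 - r)
pos = pos * (c + 26)
if 35 > c:
    y = pos[pos]
else:
    y = y - r * 15
if v > r:
    emit(y)
else:
    r = r + (v + c)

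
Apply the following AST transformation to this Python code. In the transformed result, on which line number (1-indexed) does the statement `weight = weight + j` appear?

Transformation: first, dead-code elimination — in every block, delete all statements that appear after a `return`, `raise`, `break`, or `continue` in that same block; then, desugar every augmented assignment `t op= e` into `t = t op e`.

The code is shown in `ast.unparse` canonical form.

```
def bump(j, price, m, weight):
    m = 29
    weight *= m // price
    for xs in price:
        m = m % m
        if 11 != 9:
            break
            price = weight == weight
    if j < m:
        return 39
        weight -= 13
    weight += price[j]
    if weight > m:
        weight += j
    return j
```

Transformed code:
def bump(j, price, m, weight):
    m = 29
    weight = weight * (m // price)
    for xs in price:
        m = m % m
        if 11 != 9:
            break
    if j < m:
        return 39
    weight = weight + price[j]
    if weight > m:
        weight = weight + j
    return j

12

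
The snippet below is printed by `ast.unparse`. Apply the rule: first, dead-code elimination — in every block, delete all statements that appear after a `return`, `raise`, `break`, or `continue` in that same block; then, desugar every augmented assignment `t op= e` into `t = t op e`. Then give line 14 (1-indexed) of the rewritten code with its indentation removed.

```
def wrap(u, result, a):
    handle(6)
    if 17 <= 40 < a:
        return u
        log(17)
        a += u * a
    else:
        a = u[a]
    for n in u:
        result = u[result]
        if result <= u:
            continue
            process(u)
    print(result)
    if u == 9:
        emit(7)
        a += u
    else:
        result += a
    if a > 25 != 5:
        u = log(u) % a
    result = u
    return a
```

Transformed code:
def wrap(u, result, a):
    handle(6)
    if 17 <= 40 < a:
        return u
    else:
        a = u[a]
    for n in u:
        result = u[result]
        if result <= u:
            continue
    print(result)
    if u == 9:
        emit(7)
        a = a + u
    else:
        result = result + a
    if a > 25 != 5:
        u = log(u) % a
    result = u
    return a

a = a + u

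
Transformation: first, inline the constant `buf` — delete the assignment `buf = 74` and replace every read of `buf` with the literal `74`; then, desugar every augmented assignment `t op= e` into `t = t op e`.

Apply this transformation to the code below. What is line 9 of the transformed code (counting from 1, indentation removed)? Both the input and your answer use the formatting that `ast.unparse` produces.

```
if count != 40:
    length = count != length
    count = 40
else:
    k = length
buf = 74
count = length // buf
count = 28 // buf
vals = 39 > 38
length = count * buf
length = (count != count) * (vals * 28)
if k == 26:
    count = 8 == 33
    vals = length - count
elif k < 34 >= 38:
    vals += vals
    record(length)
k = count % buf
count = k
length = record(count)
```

length = count * 74

Transformed code:
if count != 40:
    length = count != length
    count = 40
else:
    k = length
count = length // 74
count = 28 // 74
vals = 39 > 38
length = count * 74
length = (count != count) * (vals * 28)
if k == 26:
    count = 8 == 33
    vals = length - count
elif k < 34 >= 38:
    vals = vals + vals
    record(length)
k = count % 74
count = k
length = record(count)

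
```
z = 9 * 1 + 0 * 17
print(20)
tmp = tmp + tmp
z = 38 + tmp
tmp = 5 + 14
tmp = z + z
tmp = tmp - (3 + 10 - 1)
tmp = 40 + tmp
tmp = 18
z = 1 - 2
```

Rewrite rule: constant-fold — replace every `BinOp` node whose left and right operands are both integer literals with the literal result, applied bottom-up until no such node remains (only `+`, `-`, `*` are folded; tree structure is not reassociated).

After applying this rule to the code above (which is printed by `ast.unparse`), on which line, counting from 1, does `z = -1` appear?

Transformed code:
z = 9
print(20)
tmp = tmp + tmp
z = 38 + tmp
tmp = 19
tmp = z + z
tmp = tmp - 12
tmp = 40 + tmp
tmp = 18
z = -1

10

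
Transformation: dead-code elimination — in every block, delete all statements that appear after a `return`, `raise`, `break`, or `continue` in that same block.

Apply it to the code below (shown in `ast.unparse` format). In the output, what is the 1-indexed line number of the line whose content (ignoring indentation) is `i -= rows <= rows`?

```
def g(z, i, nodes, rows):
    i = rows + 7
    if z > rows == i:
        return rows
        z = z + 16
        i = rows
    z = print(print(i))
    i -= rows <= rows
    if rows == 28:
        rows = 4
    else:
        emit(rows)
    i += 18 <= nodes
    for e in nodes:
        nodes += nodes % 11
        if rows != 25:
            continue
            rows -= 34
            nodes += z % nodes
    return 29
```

6

Transformed code:
def g(z, i, nodes, rows):
    i = rows + 7
    if z > rows == i:
        return rows
    z = print(print(i))
    i -= rows <= rows
    if rows == 28:
        rows = 4
    else:
        emit(rows)
    i += 18 <= nodes
    for e in nodes:
        nodes += nodes % 11
        if rows != 25:
            continue
    return 29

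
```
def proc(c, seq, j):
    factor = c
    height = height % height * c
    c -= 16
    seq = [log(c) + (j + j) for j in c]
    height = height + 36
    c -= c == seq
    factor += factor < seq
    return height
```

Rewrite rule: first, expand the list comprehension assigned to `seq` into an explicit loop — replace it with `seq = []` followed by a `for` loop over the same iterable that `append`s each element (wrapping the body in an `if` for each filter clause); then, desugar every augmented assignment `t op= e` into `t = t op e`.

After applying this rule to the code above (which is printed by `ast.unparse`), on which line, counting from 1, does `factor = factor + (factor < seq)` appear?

10

Transformed code:
def proc(c, seq, j):
    factor = c
    height = height % height * c
    c = c - 16
    seq = []
    for j in c:
        seq.append(log(c) + (j + j))
    height = height + 36
    c = c - (c == seq)
    factor = factor + (factor < seq)
    return height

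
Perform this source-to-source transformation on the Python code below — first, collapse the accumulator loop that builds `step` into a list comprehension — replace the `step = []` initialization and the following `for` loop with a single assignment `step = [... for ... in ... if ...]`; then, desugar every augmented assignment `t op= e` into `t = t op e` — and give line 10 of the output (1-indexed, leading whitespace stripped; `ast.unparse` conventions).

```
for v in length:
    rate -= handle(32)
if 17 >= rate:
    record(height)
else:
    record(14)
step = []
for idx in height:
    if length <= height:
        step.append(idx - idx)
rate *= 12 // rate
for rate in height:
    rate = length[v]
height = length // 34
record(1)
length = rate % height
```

rate = length[v]

Transformed code:
for v in length:
    rate = rate - handle(32)
if 17 >= rate:
    record(height)
else:
    record(14)
step = [idx - idx for idx in height if length <= height]
rate = rate * (12 // rate)
for rate in height:
    rate = length[v]
height = length // 34
record(1)
length = rate % height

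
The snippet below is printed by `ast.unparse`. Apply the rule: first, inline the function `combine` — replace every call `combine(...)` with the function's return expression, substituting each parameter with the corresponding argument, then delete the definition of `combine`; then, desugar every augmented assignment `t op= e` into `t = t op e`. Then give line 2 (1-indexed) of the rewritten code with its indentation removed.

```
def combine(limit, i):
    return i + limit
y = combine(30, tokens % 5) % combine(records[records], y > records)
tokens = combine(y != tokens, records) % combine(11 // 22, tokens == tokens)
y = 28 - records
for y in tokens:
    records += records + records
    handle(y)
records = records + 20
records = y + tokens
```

Transformed code:
y = (tokens % 5 + 30) % ((y > records) + records[records])
tokens = (records + (y != tokens)) % ((tokens == tokens) + 11 // 22)
y = 28 - records
for y in tokens:
    records = records + (records + records)
    handle(y)
records = records + 20
records = y + tokens

tokens = (records + (y != tokens)) % ((tokens == tokens) + 11 // 22)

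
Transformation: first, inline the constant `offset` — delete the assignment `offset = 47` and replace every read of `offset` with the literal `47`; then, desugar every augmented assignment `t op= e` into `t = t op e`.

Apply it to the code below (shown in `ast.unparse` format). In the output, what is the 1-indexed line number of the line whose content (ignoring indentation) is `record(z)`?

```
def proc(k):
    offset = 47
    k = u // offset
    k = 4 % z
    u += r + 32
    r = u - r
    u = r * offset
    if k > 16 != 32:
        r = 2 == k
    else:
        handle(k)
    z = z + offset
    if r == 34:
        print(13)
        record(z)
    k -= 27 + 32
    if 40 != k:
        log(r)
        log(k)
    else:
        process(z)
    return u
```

Transformed code:
def proc(k):
    k = u // 47
    k = 4 % z
    u = u + (r + 32)
    r = u - r
    u = r * 47
    if k > 16 != 32:
        r = 2 == k
    else:
        handle(k)
    z = z + 47
    if r == 34:
        print(13)
        record(z)
    k = k - (27 + 32)
    if 40 != k:
        log(r)
        log(k)
    else:
        process(z)
    return u

14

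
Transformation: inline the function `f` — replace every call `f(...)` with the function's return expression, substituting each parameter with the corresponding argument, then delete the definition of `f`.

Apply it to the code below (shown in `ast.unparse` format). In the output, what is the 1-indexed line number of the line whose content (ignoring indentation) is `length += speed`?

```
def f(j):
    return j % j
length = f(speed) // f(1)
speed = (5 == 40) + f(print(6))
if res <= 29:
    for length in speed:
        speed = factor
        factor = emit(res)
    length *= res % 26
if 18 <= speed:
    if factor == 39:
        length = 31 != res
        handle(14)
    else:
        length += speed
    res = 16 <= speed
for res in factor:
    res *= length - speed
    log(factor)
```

13

Transformed code:
length = speed % speed // (1 % 1)
speed = (5 == 40) + print(6) % print(6)
if res <= 29:
    for length in speed:
        speed = factor
        factor = emit(res)
    length *= res % 26
if 18 <= speed:
    if factor == 39:
        length = 31 != res
        handle(14)
    else:
        length += speed
    res = 16 <= speed
for res in factor:
    res *= length - speed
    log(factor)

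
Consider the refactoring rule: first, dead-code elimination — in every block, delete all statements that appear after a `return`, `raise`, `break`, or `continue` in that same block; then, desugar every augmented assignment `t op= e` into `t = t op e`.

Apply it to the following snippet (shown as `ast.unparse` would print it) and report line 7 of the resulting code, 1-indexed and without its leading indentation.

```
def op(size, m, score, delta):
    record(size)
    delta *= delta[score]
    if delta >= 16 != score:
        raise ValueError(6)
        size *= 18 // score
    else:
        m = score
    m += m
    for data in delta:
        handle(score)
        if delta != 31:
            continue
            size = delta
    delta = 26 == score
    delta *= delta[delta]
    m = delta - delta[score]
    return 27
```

m = score

Transformed code:
def op(size, m, score, delta):
    record(size)
    delta = delta * delta[score]
    if delta >= 16 != score:
        raise ValueError(6)
    else:
        m = score
    m = m + m
    for data in delta:
        handle(score)
        if delta != 31:
            continue
    delta = 26 == score
    delta = delta * delta[delta]
    m = delta - delta[score]
    return 27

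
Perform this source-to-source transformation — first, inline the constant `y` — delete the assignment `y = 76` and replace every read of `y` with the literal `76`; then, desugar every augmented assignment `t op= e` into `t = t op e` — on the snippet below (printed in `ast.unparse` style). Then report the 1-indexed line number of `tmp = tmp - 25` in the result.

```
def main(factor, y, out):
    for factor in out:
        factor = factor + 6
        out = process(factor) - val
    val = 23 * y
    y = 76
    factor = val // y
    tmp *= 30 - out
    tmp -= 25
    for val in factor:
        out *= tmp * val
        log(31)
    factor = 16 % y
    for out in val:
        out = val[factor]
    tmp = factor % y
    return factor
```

8

Transformed code:
def main(factor, y, out):
    for factor in out:
        factor = factor + 6
        out = process(factor) - val
    val = 23 * 76
    factor = val // 76
    tmp = tmp * (30 - out)
    tmp = tmp - 25
    for val in factor:
        out = out * (tmp * val)
        log(31)
    factor = 16 % 76
    for out in val:
        out = val[factor]
    tmp = factor % 76
    return factor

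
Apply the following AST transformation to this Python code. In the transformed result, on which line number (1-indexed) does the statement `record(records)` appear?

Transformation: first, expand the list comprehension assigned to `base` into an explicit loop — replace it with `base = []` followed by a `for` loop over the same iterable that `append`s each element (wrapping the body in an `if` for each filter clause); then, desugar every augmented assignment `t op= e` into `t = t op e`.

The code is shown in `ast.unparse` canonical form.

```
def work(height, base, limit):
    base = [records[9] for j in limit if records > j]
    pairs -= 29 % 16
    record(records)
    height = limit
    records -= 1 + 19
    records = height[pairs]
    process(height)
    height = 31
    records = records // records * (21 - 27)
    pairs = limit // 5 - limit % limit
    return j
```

7

Transformed code:
def work(height, base, limit):
    base = []
    for j in limit:
        if records > j:
            base.append(records[9])
    pairs = pairs - 29 % 16
    record(records)
    height = limit
    records = records - (1 + 19)
    records = height[pairs]
    process(height)
    height = 31
    records = records // records * (21 - 27)
    pairs = limit // 5 - limit % limit
    return j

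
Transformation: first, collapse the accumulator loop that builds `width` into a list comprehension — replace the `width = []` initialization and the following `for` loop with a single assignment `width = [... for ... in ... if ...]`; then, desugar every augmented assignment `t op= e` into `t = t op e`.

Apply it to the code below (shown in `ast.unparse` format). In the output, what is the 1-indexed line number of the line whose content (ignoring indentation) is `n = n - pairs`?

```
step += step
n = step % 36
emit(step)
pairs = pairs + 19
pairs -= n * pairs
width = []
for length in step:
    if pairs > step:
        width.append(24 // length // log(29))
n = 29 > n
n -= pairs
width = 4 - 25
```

Transformed code:
step = step + step
n = step % 36
emit(step)
pairs = pairs + 19
pairs = pairs - n * pairs
width = [24 // length // log(29) for length in step if pairs > step]
n = 29 > n
n = n - pairs
width = 4 - 25

8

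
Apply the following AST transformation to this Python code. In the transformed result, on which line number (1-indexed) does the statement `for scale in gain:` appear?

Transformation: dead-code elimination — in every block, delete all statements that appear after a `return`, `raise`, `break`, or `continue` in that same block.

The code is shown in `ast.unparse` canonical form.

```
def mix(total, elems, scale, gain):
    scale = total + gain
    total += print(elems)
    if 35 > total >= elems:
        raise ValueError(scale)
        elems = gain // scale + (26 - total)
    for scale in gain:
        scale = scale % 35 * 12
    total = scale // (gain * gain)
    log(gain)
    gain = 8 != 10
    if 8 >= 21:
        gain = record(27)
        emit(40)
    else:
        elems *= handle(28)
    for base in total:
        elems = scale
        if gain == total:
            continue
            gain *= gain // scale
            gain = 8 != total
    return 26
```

6

Transformed code:
def mix(total, elems, scale, gain):
    scale = total + gain
    total += print(elems)
    if 35 > total >= elems:
        raise ValueError(scale)
    for scale in gain:
        scale = scale % 35 * 12
    total = scale // (gain * gain)
    log(gain)
    gain = 8 != 10
    if 8 >= 21:
        gain = record(27)
        emit(40)
    else:
        elems *= handle(28)
    for base in total:
        elems = scale
        if gain == total:
            continue
    return 26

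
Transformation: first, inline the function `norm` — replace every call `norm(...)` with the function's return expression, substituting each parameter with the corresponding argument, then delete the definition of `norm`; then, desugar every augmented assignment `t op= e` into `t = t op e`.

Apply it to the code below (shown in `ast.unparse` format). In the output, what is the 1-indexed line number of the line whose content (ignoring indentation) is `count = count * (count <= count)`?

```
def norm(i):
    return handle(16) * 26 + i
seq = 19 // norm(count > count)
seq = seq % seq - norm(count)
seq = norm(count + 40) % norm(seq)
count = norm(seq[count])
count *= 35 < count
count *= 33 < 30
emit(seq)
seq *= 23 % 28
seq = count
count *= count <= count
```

10

Transformed code:
seq = 19 // (handle(16) * 26 + (count > count))
seq = seq % seq - (handle(16) * 26 + count)
seq = (handle(16) * 26 + (count + 40)) % (handle(16) * 26 + seq)
count = handle(16) * 26 + seq[count]
count = count * (35 < count)
count = count * (33 < 30)
emit(seq)
seq = seq * (23 % 28)
seq = count
count = count * (count <= count)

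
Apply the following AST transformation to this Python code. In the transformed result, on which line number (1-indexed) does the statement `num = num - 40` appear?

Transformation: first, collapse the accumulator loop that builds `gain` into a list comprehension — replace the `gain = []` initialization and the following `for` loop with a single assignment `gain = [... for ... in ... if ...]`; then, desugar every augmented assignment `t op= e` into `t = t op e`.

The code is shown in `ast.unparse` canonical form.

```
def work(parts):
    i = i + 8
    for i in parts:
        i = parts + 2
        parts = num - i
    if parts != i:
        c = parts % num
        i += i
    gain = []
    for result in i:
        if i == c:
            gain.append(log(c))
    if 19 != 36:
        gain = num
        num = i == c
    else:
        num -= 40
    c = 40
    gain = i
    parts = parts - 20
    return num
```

Transformed code:
def work(parts):
    i = i + 8
    for i in parts:
        i = parts + 2
        parts = num - i
    if parts != i:
        c = parts % num
        i = i + i
    gain = [log(c) for result in i if i == c]
    if 19 != 36:
        gain = num
        num = i == c
    else:
        num = num - 40
    c = 40
    gain = i
    parts = parts - 20
    return num

14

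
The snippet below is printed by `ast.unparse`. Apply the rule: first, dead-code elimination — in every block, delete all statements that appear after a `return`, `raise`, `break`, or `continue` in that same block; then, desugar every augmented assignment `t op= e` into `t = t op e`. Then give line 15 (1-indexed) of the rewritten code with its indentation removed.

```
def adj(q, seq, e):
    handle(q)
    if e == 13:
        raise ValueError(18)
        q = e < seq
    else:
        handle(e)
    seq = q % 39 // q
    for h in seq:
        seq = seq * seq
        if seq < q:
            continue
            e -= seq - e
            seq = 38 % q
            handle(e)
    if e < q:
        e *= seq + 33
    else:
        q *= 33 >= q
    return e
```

q = q * (33 >= q)

Transformed code:
def adj(q, seq, e):
    handle(q)
    if e == 13:
        raise ValueError(18)
    else:
        handle(e)
    seq = q % 39 // q
    for h in seq:
        seq = seq * seq
        if seq < q:
            continue
    if e < q:
        e = e * (seq + 33)
    else:
        q = q * (33 >= q)
    return e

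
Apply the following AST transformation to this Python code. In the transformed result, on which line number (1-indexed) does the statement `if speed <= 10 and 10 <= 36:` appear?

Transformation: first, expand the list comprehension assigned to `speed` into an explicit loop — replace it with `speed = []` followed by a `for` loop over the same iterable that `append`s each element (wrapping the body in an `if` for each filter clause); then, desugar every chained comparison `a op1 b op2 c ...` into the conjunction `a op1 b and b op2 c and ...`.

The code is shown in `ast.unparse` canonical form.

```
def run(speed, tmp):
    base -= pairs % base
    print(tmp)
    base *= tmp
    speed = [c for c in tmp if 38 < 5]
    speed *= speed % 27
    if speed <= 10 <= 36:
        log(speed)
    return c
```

10

Transformed code:
def run(speed, tmp):
    base -= pairs % base
    print(tmp)
    base *= tmp
    speed = []
    for c in tmp:
        if 38 < 5:
            speed.append(c)
    speed *= speed % 27
    if speed <= 10 and 10 <= 36:
        log(speed)
    return c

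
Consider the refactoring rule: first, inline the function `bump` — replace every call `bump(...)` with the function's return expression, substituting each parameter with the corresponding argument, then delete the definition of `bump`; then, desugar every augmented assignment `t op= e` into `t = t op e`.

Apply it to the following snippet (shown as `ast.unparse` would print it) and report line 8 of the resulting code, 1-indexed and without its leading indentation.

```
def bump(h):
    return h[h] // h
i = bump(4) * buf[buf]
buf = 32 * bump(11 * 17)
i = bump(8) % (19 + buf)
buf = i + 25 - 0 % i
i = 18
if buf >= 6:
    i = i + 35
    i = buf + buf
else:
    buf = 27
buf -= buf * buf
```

Transformed code:
i = 4[4] // 4 * buf[buf]
buf = 32 * ((11 * 17)[11 * 17] // (11 * 17))
i = 8[8] // 8 % (19 + buf)
buf = i + 25 - 0 % i
i = 18
if buf >= 6:
    i = i + 35
    i = buf + buf
else:
    buf = 27
buf = buf - buf * buf

i = buf + buf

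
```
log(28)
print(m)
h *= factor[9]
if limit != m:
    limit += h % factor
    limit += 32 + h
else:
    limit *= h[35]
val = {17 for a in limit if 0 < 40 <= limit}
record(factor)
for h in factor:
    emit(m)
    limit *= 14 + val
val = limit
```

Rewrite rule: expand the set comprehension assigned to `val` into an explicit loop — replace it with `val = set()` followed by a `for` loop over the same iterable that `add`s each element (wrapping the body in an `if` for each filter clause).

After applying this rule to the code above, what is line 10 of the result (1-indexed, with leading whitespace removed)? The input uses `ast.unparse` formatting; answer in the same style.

Transformed code:
log(28)
print(m)
h *= factor[9]
if limit != m:
    limit += h % factor
    limit += 32 + h
else:
    limit *= h[35]
val = set()
for a in limit:
    if 0 < 40 <= limit:
        val.add(17)
record(factor)
for h in factor:
    emit(m)
    limit *= 14 + val
val = limit

for a in limit:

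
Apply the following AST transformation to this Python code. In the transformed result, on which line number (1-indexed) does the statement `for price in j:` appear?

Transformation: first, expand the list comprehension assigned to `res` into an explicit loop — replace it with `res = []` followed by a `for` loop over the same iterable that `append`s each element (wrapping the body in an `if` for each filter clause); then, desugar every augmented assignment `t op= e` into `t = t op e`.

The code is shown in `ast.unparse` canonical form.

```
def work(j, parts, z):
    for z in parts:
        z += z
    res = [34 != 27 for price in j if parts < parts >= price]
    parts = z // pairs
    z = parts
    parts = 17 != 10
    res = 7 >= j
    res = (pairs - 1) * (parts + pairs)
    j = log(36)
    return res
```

Transformed code:
def work(j, parts, z):
    for z in parts:
        z = z + z
    res = []
    for price in j:
        if parts < parts >= price:
            res.append(34 != 27)
    parts = z // pairs
    z = parts
    parts = 17 != 10
    res = 7 >= j
    res = (pairs - 1) * (parts + pairs)
    j = log(36)
    return res

5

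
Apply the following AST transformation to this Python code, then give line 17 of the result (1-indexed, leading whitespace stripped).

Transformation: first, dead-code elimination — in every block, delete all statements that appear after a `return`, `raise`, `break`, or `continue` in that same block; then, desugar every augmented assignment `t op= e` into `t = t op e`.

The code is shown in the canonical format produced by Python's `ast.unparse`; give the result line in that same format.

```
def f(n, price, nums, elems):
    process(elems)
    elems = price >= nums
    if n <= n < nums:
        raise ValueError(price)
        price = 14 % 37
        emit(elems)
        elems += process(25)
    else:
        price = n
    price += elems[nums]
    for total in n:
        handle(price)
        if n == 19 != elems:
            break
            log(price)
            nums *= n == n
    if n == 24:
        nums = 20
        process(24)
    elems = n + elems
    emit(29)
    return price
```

Transformed code:
def f(n, price, nums, elems):
    process(elems)
    elems = price >= nums
    if n <= n < nums:
        raise ValueError(price)
    else:
        price = n
    price = price + elems[nums]
    for total in n:
        handle(price)
        if n == 19 != elems:
            break
    if n == 24:
        nums = 20
        process(24)
    elems = n + elems
    emit(29)
    return price

emit(29)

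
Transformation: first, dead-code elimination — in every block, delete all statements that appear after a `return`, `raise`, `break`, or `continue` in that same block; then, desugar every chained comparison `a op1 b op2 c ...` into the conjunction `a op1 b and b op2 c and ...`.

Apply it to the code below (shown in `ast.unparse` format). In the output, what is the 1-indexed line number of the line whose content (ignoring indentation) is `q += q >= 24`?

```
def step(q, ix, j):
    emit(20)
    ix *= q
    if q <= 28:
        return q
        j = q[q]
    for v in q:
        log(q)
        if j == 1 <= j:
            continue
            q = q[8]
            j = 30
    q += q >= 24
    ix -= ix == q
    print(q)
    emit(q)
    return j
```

Transformed code:
def step(q, ix, j):
    emit(20)
    ix *= q
    if q <= 28:
        return q
    for v in q:
        log(q)
        if j == 1 and 1 <= j:
            continue
    q += q >= 24
    ix -= ix == q
    print(q)
    emit(q)
    return j

10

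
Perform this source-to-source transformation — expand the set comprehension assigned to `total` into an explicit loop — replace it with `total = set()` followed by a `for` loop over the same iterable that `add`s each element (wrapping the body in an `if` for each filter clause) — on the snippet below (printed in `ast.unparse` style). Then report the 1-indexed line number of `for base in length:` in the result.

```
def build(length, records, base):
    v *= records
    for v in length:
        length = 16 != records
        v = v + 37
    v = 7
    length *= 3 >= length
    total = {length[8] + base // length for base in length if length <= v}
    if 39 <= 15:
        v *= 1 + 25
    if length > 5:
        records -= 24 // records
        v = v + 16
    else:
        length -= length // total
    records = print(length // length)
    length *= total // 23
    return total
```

Transformed code:
def build(length, records, base):
    v *= records
    for v in length:
        length = 16 != records
        v = v + 37
    v = 7
    length *= 3 >= length
    total = set()
    for base in length:
        if length <= v:
            total.add(length[8] + base // length)
    if 39 <= 15:
        v *= 1 + 25
    if length > 5:
        records -= 24 // records
        v = v + 16
    else:
        length -= length // total
    records = print(length // length)
    length *= total // 23
    return total

9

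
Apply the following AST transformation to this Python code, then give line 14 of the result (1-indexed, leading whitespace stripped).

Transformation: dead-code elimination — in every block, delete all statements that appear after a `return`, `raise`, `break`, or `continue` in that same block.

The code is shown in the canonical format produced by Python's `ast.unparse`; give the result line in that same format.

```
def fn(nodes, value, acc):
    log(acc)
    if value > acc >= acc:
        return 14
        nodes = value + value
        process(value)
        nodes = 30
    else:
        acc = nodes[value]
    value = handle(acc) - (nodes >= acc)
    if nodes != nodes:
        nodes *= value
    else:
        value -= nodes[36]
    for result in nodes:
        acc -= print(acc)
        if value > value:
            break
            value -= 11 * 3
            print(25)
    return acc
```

if value > value:

Transformed code:
def fn(nodes, value, acc):
    log(acc)
    if value > acc >= acc:
        return 14
    else:
        acc = nodes[value]
    value = handle(acc) - (nodes >= acc)
    if nodes != nodes:
        nodes *= value
    else:
        value -= nodes[36]
    for result in nodes:
        acc -= print(acc)
        if value > value:
            break
    return acc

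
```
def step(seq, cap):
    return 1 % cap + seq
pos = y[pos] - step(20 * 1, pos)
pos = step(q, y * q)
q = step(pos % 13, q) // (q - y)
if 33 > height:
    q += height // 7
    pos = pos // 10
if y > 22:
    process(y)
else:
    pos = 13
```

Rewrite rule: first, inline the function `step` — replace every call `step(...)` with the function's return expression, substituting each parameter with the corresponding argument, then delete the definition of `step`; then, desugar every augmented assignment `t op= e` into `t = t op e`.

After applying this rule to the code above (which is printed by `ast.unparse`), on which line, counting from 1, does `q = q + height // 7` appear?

Transformed code:
pos = y[pos] - (1 % pos + 20 * 1)
pos = 1 % (y * q) + q
q = (1 % q + pos % 13) // (q - y)
if 33 > height:
    q = q + height // 7
    pos = pos // 10
if y > 22:
    process(y)
else:
    pos = 13

5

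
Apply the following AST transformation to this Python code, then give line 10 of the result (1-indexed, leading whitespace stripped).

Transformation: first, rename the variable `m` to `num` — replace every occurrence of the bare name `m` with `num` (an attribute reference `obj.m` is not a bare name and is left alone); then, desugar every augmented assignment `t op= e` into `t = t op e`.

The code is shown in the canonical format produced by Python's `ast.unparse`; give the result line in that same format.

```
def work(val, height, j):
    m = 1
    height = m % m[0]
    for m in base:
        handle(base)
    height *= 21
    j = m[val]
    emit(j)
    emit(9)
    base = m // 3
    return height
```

base = num // 3

Transformed code:
def work(val, height, j):
    num = 1
    height = num % num[0]
    for num in base:
        handle(base)
    height = height * 21
    j = num[val]
    emit(j)
    emit(9)
    base = num // 3
    return height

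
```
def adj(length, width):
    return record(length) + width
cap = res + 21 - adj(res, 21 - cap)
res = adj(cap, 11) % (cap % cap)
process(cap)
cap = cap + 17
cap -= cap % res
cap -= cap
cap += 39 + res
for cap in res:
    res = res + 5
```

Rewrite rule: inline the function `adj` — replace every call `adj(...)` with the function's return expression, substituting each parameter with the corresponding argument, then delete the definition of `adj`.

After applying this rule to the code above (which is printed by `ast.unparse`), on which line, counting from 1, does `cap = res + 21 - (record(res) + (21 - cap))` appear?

1

Transformed code:
cap = res + 21 - (record(res) + (21 - cap))
res = (record(cap) + 11) % (cap % cap)
process(cap)
cap = cap + 17
cap -= cap % res
cap -= cap
cap += 39 + res
for cap in res:
    res = res + 5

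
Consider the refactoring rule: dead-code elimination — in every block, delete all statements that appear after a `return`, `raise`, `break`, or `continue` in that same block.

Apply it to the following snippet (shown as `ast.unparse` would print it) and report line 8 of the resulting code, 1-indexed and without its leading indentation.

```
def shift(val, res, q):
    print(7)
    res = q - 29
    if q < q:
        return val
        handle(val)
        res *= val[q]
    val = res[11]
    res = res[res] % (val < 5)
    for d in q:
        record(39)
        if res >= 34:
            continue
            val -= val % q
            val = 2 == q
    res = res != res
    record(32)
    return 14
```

Transformed code:
def shift(val, res, q):
    print(7)
    res = q - 29
    if q < q:
        return val
    val = res[11]
    res = res[res] % (val < 5)
    for d in q:
        record(39)
        if res >= 34:
            continue
    res = res != res
    record(32)
    return 14

for d in q:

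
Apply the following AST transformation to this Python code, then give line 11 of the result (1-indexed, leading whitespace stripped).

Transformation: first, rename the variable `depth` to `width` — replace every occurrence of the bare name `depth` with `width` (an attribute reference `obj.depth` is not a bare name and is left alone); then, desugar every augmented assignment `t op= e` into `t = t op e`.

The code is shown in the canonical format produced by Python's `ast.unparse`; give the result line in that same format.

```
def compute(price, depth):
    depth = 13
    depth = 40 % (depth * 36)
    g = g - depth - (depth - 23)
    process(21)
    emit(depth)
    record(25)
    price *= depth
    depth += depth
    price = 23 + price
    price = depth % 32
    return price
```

Transformed code:
def compute(price, width):
    width = 13
    width = 40 % (width * 36)
    g = g - width - (width - 23)
    process(21)
    emit(width)
    record(25)
    price = price * width
    width = width + width
    price = 23 + price
    price = width % 32
    return price

price = width % 32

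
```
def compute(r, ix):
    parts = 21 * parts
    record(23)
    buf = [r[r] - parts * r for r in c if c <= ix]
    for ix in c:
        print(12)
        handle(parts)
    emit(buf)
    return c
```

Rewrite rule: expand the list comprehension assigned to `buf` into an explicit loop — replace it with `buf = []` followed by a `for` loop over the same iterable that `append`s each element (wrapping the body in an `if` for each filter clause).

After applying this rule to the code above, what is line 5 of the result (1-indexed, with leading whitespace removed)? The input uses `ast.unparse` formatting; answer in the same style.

Transformed code:
def compute(r, ix):
    parts = 21 * parts
    record(23)
    buf = []
    for r in c:
        if c <= ix:
            buf.append(r[r] - parts * r)
    for ix in c:
        print(12)
        handle(parts)
    emit(buf)
    return c

for r in c:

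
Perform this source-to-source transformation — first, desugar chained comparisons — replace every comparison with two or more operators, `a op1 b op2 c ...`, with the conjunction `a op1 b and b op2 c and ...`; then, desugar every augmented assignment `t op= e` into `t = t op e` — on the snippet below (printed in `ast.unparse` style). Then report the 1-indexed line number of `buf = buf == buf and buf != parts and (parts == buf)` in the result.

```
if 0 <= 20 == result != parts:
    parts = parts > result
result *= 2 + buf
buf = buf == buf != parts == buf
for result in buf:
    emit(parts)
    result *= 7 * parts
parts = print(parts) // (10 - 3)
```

4

Transformed code:
if 0 <= 20 and 20 == result and (result != parts):
    parts = parts > result
result = result * (2 + buf)
buf = buf == buf and buf != parts and (parts == buf)
for result in buf:
    emit(parts)
    result = result * (7 * parts)
parts = print(parts) // (10 - 3)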